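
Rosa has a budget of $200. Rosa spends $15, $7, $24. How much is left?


Add up expenses:
$15 + $7 + $24 = $46
Subtract from budget:
$200 - $46 = $154

$154


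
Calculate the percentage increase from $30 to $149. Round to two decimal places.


Find the absolute change:
|149 - 30| = 119
Divide by original and multiply by 100:
119 / 30 x 100 = 396.6666...% ≈ 396.67%

396.67%


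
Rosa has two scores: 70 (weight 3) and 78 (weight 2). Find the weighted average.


Weighted sum:
3 x 70 + 2 x 78 = 366
Total weight:
3 + 2 = 5
Weighted average:
366 / 5 = 73.2

73.2


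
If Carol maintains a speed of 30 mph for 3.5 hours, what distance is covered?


Use the formula: distance = speed x time
Speed = 30 mph, Time = 3.5 hours
30 x 3.5 = 105 miles

105 miles


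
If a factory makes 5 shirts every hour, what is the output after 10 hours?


Production rate: 5 shirts per hour
Time: 10 hours
Total: 5 x 10 = 50 shirts

50 shirts


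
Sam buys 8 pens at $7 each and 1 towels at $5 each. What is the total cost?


Cost of pens:
8 x $7 = $56
Cost of towels:
1 x $5 = $5
Add both:
$56 + $5 = $61

$61


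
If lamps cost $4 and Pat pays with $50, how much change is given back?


Start with the amount paid:
$50
Subtract the price:
$50 - $4 = $46

$46


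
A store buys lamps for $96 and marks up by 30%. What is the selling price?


Calculate the markup amount:
30% of $96 = $28.80
Add to cost:
$96 + $28.80 = $124.80

$124.80


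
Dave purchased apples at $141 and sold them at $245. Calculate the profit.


Selling price = $245
Cost price = $141
Profit = selling price - cost price:
Profit = $245 - $141 = $104

$104


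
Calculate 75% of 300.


Convert percentage to decimal:
75% = 0.75
Multiply:
300 x 0.75 = 225

225


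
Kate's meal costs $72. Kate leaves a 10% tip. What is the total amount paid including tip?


Calculate the tip:
10% of $72 = $7.20
Add tip to meal cost:
$72 + $7.20 = $79.20

$79.20


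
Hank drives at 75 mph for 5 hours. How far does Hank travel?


Use the formula: distance = speed x time
Speed = 75 mph, Time = 5 hours
75 x 5 = 375 miles

375 miles


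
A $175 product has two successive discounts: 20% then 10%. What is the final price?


First discount:
20% of $175 = $35
Price after first discount:
$175 - $35 = $140
Second discount:
10% of $140 = $14
Final price:
$140 - $14 = $126

$126


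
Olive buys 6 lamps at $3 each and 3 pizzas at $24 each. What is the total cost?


Cost of lamps:
6 x $3 = $18
Cost of pizzas:
3 x $24 = $72
Add both:
$18 + $72 = $90

$90


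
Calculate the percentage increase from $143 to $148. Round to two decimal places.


Find the absolute change:
|148 - 143| = 5
Divide by original and multiply by 100:
5 / 143 x 100 = 3.4965...% ≈ 3.5%

3.5%


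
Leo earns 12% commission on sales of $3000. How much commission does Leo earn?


Convert rate to decimal:
12% = 0.12
Multiply by sales:
$3000 x 0.12 = $360

$360


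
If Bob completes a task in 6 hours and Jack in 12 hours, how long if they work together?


Bob's rate: 1/6 of the job per hour
Jack's rate: 1/12 of the job per hour
Combined rate: 1/6 + 1/12 = 1/4 per hour
Time = 1 / (1/4) = 4 hours

4 hours


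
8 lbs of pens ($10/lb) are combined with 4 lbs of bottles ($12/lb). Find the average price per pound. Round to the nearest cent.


Cost of pens:
8 x $10 = $80
Cost of bottles:
4 x $12 = $48
Total cost: $80 + $48 = $128
Total weight: 12 lbs
Average: $128 / 12 = $10.6666... ≈ $10.67/lb

$10.67/lb


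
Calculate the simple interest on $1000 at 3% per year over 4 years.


Use the formula I = P x R x T / 100
P x R x T = 1000 x 3 x 4 = 12000
I = 12000 / 100 = $120

$120


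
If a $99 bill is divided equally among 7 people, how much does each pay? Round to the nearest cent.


Total bill: $99
Number of people: 7
Each pays: $99 / 7 = $14.1428... ≈ $14.14

$14.14


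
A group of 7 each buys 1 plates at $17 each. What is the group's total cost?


Cost per person:
1 x $17 = $17
Group total:
7 x $17 = $119

$119


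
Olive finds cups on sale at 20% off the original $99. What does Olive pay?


Calculate the discount amount:
20% of $99 = $19.80
Subtract from original:
$99 - $19.80 = $79.20

$79.20


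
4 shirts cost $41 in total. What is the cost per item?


Total cost: $41
Number of items: 4
Unit price: $41 / 4 = $10.25

$10.25


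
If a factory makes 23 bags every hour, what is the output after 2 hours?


Production rate: 23 bags per hour
Time: 2 hours
Total: 23 x 2 = 46 bags

46 bags


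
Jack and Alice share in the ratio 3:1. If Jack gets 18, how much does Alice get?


Find the multiplier:
18 / 3 = 6
Apply to Alice's share:
1 x 6 = 6

6


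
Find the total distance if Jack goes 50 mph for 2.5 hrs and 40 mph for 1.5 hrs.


Leg 1 distance:
50 x 2.5 = 125 miles
Leg 2 distance:
40 x 1.5 = 60 miles
Total distance:
125 + 60 = 185 miles

185 miles


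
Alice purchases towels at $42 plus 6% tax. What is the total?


Calculate the tax:
6% of $42 = $2.52
Add tax to price:
$42 + $2.52 = $44.52

$44.52


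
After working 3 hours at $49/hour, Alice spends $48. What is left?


Calculate earnings:
3 x $49 = $147
Subtract spending:
$147 - $48 = $99

$99


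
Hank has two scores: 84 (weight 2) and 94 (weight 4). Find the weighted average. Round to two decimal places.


Weighted sum:
2 x 84 + 4 x 94 = 544
Total weight:
2 + 4 = 6
Weighted average:
544 / 6 = 90.6666... ≈ 90.67

90.67


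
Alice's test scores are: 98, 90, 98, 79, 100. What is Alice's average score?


Add the scores:
98 + 90 + 98 + 79 + 100 = 465
Divide by the number of tests:
465 / 5 = 93

93


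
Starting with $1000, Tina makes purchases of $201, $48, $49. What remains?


Add up expenses:
$201 + $48 + $49 = $298
Subtract from budget:
$1000 - $298 = $702

$702


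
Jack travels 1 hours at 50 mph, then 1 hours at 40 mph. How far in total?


Leg 1 distance:
50 x 1 = 50 miles
Leg 2 distance:
40 x 1 = 40 miles
Total distance:
50 + 40 = 90 miles

90 miles


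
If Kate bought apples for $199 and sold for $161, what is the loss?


Selling price = $161
Cost price = $199
Loss = cost price - selling price:
Loss = $199 - $161 = $38

$38


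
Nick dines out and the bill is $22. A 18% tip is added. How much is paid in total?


Calculate the tip:
18% of $22 = $3.96
Add tip to meal cost:
$22 + $3.96 = $25.96

$25.96


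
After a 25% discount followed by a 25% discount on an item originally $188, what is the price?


First discount:
25% of $188 = $47
Price after first discount:
$188 - $47 = $141
Second discount:
25% of $141 = $35.25
Final price:
$141 - $35.25 = $105.75

$105.75


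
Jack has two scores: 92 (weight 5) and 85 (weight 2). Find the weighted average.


Weighted sum:
5 x 92 + 2 x 85 = 630
Total weight:
5 + 2 = 7
Weighted average:
630 / 7 = 90

90


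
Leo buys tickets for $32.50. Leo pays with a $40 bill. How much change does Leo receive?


Start with the amount paid:
$40
Subtract the price:
$40 - $32.50 = $7.50

$7.50


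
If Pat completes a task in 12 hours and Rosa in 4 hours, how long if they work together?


Pat's rate: 1/12 of the job per hour
Rosa's rate: 1/4 of the job per hour
Combined rate: 1/12 + 1/4 = 1/3 per hour
Time = 1 / (1/3) = 3 hours

3 hours


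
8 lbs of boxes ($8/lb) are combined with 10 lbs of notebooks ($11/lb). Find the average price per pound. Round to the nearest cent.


Cost of boxes:
8 x $8 = $64
Cost of notebooks:
10 x $11 = $110
Total cost: $64 + $110 = $174
Total weight: 18 lbs
Average: $174 / 18 = $9.6666... ≈ $9.67/lb

$9.67/lb


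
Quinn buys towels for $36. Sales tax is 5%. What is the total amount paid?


Calculate the tax:
5% of $36 = $1.80
Add tax to price:
$36 + $1.80 = $37.80

$37.80


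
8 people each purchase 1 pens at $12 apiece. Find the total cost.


Cost per person:
1 x $12 = $12
Group total:
8 x $12 = $96

$96


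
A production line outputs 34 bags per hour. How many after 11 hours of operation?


Production rate: 34 bags per hour
Time: 11 hours
Total: 34 x 11 = 374 bags

374 bags


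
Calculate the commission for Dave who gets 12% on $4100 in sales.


Convert rate to decimal:
12% = 0.12
Multiply by sales:
$4100 x 0.12 = $492

$492


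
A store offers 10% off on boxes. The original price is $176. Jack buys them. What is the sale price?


Calculate the discount amount:
10% of $176 = $17.60
Subtract from original:
$176 - $17.60 = $158.40

$158.40


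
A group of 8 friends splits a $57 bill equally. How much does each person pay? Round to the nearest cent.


Total bill: $57
Number of people: 8
Each pays: $57 / 8 = $7.125 ≈ $7.13

$7.13


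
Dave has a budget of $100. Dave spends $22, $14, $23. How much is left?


Add up expenses:
$22 + $14 + $23 = $59
Subtract from budget:
$100 - $59 = $41

$41


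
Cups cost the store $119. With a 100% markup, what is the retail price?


Calculate the markup amount:
100% of $119 = $119
Add to cost:
$119 + $119 = $238

$238


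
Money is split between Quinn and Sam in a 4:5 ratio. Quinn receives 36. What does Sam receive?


Find the multiplier:
36 / 4 = 9
Apply to Sam's share:
5 x 9 = 45

45


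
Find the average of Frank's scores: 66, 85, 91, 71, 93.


Add the scores:
66 + 85 + 91 + 71 + 93 = 406
Divide by the number of tests:
406 / 5 = 81.2

81.2


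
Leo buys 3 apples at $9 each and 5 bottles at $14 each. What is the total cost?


Cost of apples:
3 x $9 = $27
Cost of bottles:
5 x $14 = $70
Add both:
$27 + $70 = $97

$97


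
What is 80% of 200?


Convert percentage to decimal:
80% = 0.8
Multiply:
200 x 0.8 = 160

160


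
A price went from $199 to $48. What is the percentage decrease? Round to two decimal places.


Find the absolute change:
|48 - 199| = 151
Divide by original and multiply by 100:
151 / 199 x 100 = 75.8793...% ≈ 75.88%

75.88%


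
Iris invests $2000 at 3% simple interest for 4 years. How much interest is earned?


Use the formula I = P x R x T / 100
P x R x T = 2000 x 3 x 4 = 24000
I = 24000 / 100 = $240

$240


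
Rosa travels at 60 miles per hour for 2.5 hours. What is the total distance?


Use the formula: distance = speed x time
Speed = 60 mph, Time = 2.5 hours
60 x 2.5 = 150 miles

150 miles


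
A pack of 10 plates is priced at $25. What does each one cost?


Total cost: $25
Number of items: 10
Unit price: $25 / 10 = $2.50

$2.50


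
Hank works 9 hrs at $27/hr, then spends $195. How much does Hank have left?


Calculate earnings:
9 x $27 = $243
Subtract spending:
$243 - $195 = $48

$48


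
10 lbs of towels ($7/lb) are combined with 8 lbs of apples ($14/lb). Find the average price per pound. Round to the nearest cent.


Cost of towels:
10 x $7 = $70
Cost of apples:
8 x $14 = $112
Total cost: $70 + $112 = $182
Total weight: 18 lbs
Average: $182 / 18 = $10.1111... ≈ $10.11/lb

$10.11/lb


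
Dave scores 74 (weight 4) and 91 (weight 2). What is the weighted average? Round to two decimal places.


Weighted sum:
4 x 74 + 2 x 91 = 478
Total weight:
4 + 2 = 6
Weighted average:
478 / 6 = 79.6666... ≈ 79.67

79.67


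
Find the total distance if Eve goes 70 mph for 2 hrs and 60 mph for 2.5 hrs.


Leg 1 distance:
70 x 2 = 140 miles
Leg 2 distance:
60 x 2.5 = 150 miles
Total distance:
140 + 150 = 290 miles

290 miles


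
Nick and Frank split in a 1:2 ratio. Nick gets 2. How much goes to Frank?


Find the multiplier:
2 / 1 = 2
Apply to Frank's share:
2 x 2 = 4

4


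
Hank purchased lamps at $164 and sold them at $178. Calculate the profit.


Selling price = $178
Cost price = $164
Profit = selling price - cost price:
Profit = $178 - $164 = $14

$14


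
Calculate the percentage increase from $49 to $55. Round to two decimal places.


Find the absolute change:
|55 - 49| = 6
Divide by original and multiply by 100:
6 / 49 x 100 = 12.2448...% ≈ 12.24%

12.24%


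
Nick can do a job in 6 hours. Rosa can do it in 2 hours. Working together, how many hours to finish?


Nick's rate: 1/6 of the job per hour
Rosa's rate: 1/2 of the job per hour
Combined rate: 1/6 + 1/2 = 2/3 per hour
Time = 1 / (2/3) = 3/2 = 1.5 hours

1.5 hours


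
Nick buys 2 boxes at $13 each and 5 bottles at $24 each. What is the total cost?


Cost of boxes:
2 x $13 = $26
Cost of bottles:
5 x $24 = $120
Add both:
$26 + $120 = $146

$146


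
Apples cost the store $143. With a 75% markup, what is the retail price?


Calculate the markup amount:
75% of $143 = $107.25
Add to cost:
$143 + $107.25 = $250.25

$250.25


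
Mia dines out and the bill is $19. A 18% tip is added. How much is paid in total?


Calculate the tip:
18% of $19 = $3.42
Add tip to meal cost:
$19 + $3.42 = $22.42

$22.42


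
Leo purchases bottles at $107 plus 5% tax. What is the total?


Calculate the tax:
5% of $107 = $5.35
Add tax to price:
$107 + $5.35 = $112.35

$112.35


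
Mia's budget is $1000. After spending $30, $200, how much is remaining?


Add up expenses:
$30 + $200 = $230
Subtract from budget:
$1000 - $230 = $770

$770


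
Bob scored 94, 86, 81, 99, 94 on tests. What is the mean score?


Add the scores:
94 + 86 + 81 + 99 + 94 = 454
Divide by the number of tests:
454 / 5 = 90.8

90.8


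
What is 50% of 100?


Convert percentage to decimal:
50% = 0.5
Multiply:
100 x 0.5 = 50

50


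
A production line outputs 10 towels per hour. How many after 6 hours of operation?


Production rate: 10 towels per hour
Time: 6 hours
Total: 10 x 6 = 60 towels

60 towels


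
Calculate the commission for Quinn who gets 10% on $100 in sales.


Convert rate to decimal:
10% = 0.1
Multiply by sales:
$100 x 0.1 = $10

$10


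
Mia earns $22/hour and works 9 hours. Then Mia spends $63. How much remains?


Calculate earnings:
9 x $22 = $198
Subtract spending:
$198 - $63 = $135

$135


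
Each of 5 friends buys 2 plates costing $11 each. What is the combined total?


Cost per person:
2 x $11 = $22
Group total:
5 x $22 = $110

$110


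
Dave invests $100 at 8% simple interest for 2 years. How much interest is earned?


Use the formula I = P x R x T / 100
P x R x T = 100 x 8 x 2 = 1600
I = 1600 / 100 = $16

$16


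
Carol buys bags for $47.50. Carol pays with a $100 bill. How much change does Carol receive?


Start with the amount paid:
$100
Subtract the price:
$100 - $47.50 = $52.50

$52.50


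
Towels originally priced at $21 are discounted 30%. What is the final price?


Calculate the discount amount:
30% of $21 = $6.30
Subtract from original:
$21 - $6.30 = $14.70

$14.70


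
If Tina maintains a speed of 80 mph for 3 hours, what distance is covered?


Use the formula: distance = speed x time
Speed = 80 mph, Time = 3 hours
80 x 3 = 240 miles

240 miles


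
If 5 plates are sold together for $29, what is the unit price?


Total cost: $29
Number of items: 5
Unit price: $29 / 5 = $5.80

$5.80


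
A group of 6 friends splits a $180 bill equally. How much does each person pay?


Total bill: $180
Number of people: 6
Each pays: $180 / 6 = $30

$30


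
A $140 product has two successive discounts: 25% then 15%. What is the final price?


First discount:
25% of $140 = $35
Price after first discount:
$140 - $35 = $105
Second discount:
15% of $105 = $15.75
Final price:
$105 - $15.75 = $89.25

$89.25


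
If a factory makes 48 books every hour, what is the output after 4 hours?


Production rate: 48 books per hour
Time: 4 hours
Total: 48 x 4 = 192 books

192 books


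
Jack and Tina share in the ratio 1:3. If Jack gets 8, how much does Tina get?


Find the multiplier:
8 / 1 = 8
Apply to Tina's share:
3 x 8 = 24

24


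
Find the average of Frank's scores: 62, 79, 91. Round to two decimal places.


Add the scores:
62 + 79 + 91 = 232
Divide by the number of tests:
232 / 3 = 77.3333... ≈ 77.33

77.33


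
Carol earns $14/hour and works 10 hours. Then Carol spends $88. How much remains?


Calculate earnings:
10 x $14 = $140
Subtract spending:
$140 - $88 = $52

$52


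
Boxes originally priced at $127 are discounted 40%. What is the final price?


Calculate the discount amount:
40% of $127 = $50.80
Subtract from original:
$127 - $50.80 = $76.20

$76.20


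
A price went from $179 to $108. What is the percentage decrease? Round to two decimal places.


Find the absolute change:
|108 - 179| = 71
Divide by original and multiply by 100:
71 / 179 x 100 = 39.6648...% ≈ 39.66%

39.66%


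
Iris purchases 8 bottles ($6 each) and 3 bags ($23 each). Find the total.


Cost of bottles:
8 x $6 = $48
Cost of bags:
3 x $23 = $69
Add both:
$48 + $69 = $117

$117


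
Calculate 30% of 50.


Convert percentage to decimal:
30% = 0.3
Multiply:
50 x 0.3 = 15

15


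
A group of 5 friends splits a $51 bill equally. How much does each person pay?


Total bill: $51
Number of people: 5
Each pays: $51 / 5 = $10.20

$10.20


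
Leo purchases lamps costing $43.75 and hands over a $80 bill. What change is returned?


Start with the amount paid:
$80
Subtract the price:
$80 - $43.75 = $36.25

$36.25


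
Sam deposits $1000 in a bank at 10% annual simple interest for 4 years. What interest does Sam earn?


Use the formula I = P x R x T / 100
P x R x T = 1000 x 10 x 4 = 40000
I = 40000 / 100 = $400

$400


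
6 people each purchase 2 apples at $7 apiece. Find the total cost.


Cost per person:
2 x $7 = $14
Group total:
6 x $14 = $84

$84


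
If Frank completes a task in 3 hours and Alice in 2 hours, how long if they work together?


Frank's rate: 1/3 of the job per hour
Alice's rate: 1/2 of the job per hour
Combined rate: 1/3 + 1/2 = 5/6 per hour
Time = 1 / (5/6) = 6/5 = 1.2 hours

1.2 hours


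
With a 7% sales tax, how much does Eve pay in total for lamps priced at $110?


Calculate the tax:
7% of $110 = $7.70
Add tax to price:
$110 + $7.70 = $117.70

$117.70


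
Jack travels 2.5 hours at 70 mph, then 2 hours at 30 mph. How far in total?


Leg 1 distance:
70 x 2.5 = 175 miles
Leg 2 distance:
30 x 2 = 60 miles
Total distance:
175 + 60 = 235 miles

235 miles


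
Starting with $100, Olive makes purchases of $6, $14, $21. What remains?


Add up expenses:
$6 + $14 + $21 = $41
Subtract from budget:
$100 - $41 = $59

$59


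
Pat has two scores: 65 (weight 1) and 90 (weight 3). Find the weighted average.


Weighted sum:
1 x 65 + 3 x 90 = 335
Total weight:
1 + 3 = 4
Weighted average:
335 / 4 = 83.75

83.75


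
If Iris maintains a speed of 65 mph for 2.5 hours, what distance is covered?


Use the formula: distance = speed x time
Speed = 65 mph, Time = 2.5 hours
65 x 2.5 = 162.5 miles

162.5 miles


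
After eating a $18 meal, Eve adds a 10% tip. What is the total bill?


Calculate the tip:
10% of $18 = $1.80
Add tip to meal cost:
$18 + $1.80 = $19.80

$19.80


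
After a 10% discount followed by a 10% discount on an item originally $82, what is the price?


First discount:
10% of $82 = $8.20
Price after first discount:
$82 - $8.20 = $73.80
Second discount:
10% of $73.80 = $7.38
Final price:
$73.80 - $7.38 = $66.42

$66.42


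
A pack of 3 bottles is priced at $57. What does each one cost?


Total cost: $57
Number of items: 3
Unit price: $57 / 3 = $19

$19


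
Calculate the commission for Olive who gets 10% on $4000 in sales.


Convert rate to decimal:
10% = 0.1
Multiply by sales:
$4000 x 0.1 = $400

$400


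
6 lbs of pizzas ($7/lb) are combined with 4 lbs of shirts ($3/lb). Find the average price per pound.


Cost of pizzas:
6 x $7 = $42
Cost of shirts:
4 x $3 = $12
Total cost: $42 + $12 = $54
Total weight: 10 lbs
Average: $54 / 10 = $5.40/lb

$5.40/lb


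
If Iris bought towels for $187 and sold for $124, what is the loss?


Selling price = $124
Cost price = $187
Loss = cost price - selling price:
Loss = $187 - $124 = $63

$63


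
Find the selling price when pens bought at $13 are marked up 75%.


Calculate the markup amount:
75% of $13 = $9.75
Add to cost:
$13 + $9.75 = $22.75

$22.75


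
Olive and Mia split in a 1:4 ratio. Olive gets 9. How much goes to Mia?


Find the multiplier:
9 / 1 = 9
Apply to Mia's share:
4 x 9 = 36

36


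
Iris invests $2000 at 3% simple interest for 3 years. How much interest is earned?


Use the formula I = P x R x T / 100
P x R x T = 2000 x 3 x 3 = 18000
I = 18000 / 100 = $180

$180


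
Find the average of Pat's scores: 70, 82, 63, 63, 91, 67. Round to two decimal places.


Add the scores:
70 + 82 + 63 + 63 + 91 + 67 = 436
Divide by the number of tests:
436 / 6 = 72.6666... ≈ 72.67

72.67


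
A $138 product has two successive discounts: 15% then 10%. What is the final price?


First discount:
15% of $138 = $20.70
Price after first discount:
$138 - $20.70 = $117.30
Second discount:
10% of $117.30 = $11.73
Final price:
$117.30 - $11.73 = $105.57

$105.57


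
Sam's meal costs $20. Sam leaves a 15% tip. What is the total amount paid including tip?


Calculate the tip:
15% of $20 = $3
Add tip to meal cost:
$20 + $3 = $23

$23


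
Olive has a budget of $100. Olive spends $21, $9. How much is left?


Add up expenses:
$21 + $9 = $30
Subtract from budget:
$100 - $30 = $70

$70


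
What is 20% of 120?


Convert percentage to decimal:
20% = 0.2
Multiply:
120 x 0.2 = 24

24


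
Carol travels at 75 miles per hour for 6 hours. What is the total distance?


Use the formula: distance = speed x time
Speed = 75 mph, Time = 6 hours
75 x 6 = 450 miles

450 miles


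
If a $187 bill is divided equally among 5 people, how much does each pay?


Total bill: $187
Number of people: 5
Each pays: $187 / 5 = $37.40

$37.40


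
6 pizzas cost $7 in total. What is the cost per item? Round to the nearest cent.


Total cost: $7
Number of items: 6
Unit price: $7 / 6 = $1.1666... ≈ $1.17

$1.17


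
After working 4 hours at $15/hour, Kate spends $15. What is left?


Calculate earnings:
4 x $15 = $60
Subtract spending:
$60 - $15 = $45

$45


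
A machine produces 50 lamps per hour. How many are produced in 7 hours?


Production rate: 50 lamps per hour
Time: 7 hours
Total: 50 x 7 = 350 lamps

350 lamps


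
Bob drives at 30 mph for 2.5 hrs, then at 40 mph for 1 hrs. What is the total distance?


Leg 1 distance:
30 x 2.5 = 75 miles
Leg 2 distance:
40 x 1 = 40 miles
Total distance:
75 + 40 = 115 miles

115 miles


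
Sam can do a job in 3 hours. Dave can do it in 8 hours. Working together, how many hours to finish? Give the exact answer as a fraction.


Sam's rate: 1/3 of the job per hour
Dave's rate: 1/8 of the job per hour
Combined rate: 1/3 + 1/8 = 11/24 per hour
Time = 1 / (11/24) = 24/11 hours (≈ 2.18 hours)

24/11 hours


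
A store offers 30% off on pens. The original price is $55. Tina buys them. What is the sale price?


Calculate the discount amount:
30% of $55 = $16.50
Subtract from original:
$55 - $16.50 = $38.50

$38.50


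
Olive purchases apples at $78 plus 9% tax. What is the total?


Calculate the tax:
9% of $78 = $7.02
Add tax to price:
$78 + $7.02 = $85.02

$85.02


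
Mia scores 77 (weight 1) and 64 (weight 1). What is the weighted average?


Weighted sum:
1 x 77 + 1 x 64 = 141
Total weight:
1 + 1 = 2
Weighted average:
141 / 2 = 70.5

70.5


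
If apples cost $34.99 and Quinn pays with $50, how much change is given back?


Start with the amount paid:
$50
Subtract the price:
$50 - $34.99 = $15.01

$15.01


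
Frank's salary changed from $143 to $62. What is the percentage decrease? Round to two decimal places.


Find the absolute change:
|62 - 143| = 81
Divide by original and multiply by 100:
81 / 143 x 100 = 56.6433...% ≈ 56.64%

56.64%


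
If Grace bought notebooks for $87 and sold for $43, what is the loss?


Selling price = $43
Cost price = $87
Loss = cost price - selling price:
Loss = $87 - $43 = $44

$44


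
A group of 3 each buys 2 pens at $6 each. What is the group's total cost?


Cost per person:
2 x $6 = $12
Group total:
3 x $12 = $36

$36


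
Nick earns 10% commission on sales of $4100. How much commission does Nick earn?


Convert rate to decimal:
10% = 0.1
Multiply by sales:
$4100 x 0.1 = $410

$410


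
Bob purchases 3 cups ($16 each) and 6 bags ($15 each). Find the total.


Cost of cups:
3 x $16 = $48
Cost of bags:
6 x $15 = $90
Add both:
$48 + $90 = $138

$138


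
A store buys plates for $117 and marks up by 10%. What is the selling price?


Calculate the markup amount:
10% of $117 = $11.70
Add to cost:
$117 + $11.70 = $128.70

$128.70


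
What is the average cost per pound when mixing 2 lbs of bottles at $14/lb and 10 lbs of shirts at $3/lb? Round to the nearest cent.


Cost of bottles:
2 x $14 = $28
Cost of shirts:
10 x $3 = $30
Total cost: $28 + $30 = $58
Total weight: 12 lbs
Average: $58 / 12 = $4.8333... ≈ $4.83/lb

$4.83/lb


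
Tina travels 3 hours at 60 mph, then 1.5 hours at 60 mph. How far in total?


Leg 1 distance:
60 x 3 = 180 miles
Leg 2 distance:
60 x 1.5 = 90 miles
Total distance:
180 + 90 = 270 miles

270 miles


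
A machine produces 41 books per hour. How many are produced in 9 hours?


Production rate: 41 books per hour
Time: 9 hours
Total: 41 x 9 = 369 books

369 books


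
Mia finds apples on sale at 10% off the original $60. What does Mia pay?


Calculate the discount amount:
10% of $60 = $6
Subtract from original:
$60 - $6 = $54

$54


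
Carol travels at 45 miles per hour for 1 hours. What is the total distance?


Use the formula: distance = speed x time
Speed = 45 mph, Time = 1 hours
45 x 1 = 45 miles

45 miles


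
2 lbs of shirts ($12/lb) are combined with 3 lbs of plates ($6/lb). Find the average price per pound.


Cost of shirts:
2 x $12 = $24
Cost of plates:
3 x $6 = $18
Total cost: $24 + $18 = $42
Total weight: 5 lbs
Average: $42 / 5 = $8.40/lb

$8.40/lb


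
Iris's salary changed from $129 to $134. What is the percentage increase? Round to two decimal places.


Find the absolute change:
|134 - 129| = 5
Divide by original and multiply by 100:
5 / 129 x 100 = 3.8759...% ≈ 3.88%

3.88%


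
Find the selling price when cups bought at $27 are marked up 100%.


Calculate the markup amount:
100% of $27 = $27
Add to cost:
$27 + $27 = $54

$54


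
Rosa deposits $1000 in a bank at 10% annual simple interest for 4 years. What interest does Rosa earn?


Use the formula I = P x R x T / 100
P x R x T = 1000 x 10 x 4 = 40000
I = 40000 / 100 = $400

$400


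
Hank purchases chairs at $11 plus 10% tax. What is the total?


Calculate the tax:
10% of $11 = $1.10
Add tax to price:
$11 + $1.10 = $12.10

$12.10


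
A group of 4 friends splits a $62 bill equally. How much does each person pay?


Total bill: $62
Number of people: 4
Each pays: $62 / 4 = $15.50

$15.50


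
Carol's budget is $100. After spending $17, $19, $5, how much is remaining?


Add up expenses:
$17 + $19 + $5 = $41
Subtract from budget:
$100 - $41 = $59

$59


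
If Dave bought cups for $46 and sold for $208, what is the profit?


Selling price = $208
Cost price = $46
Profit = selling price - cost price:
Profit = $208 - $46 = $162

$162


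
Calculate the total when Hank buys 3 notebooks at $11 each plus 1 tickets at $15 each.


Cost of notebooks:
3 x $11 = $33
Cost of tickets:
1 x $15 = $15
Add both:
$33 + $15 = $48

$48


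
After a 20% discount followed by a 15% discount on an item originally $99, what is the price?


First discount:
20% of $99 = $19.80
Price after first discount:
$99 - $19.80 = $79.20
Second discount:
15% of $79.20 = $11.88
Final price:
$79.20 - $11.88 = $67.32

$67.32


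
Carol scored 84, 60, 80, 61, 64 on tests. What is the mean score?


Add the scores:
84 + 60 + 80 + 61 + 64 = 349
Divide by the number of tests:
349 / 5 = 69.8

69.8


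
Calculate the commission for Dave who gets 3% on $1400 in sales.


Convert rate to decimal:
3% = 0.03
Multiply by sales:
$1400 x 0.03 = $42

$42


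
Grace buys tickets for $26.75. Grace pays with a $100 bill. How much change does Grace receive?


Start with the amount paid:
$100
Subtract the price:
$100 - $26.75 = $73.25

$73.25


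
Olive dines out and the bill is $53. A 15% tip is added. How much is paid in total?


Calculate the tip:
15% of $53 = $7.95
Add tip to meal cost:
$53 + $7.95 = $60.95

$60.95


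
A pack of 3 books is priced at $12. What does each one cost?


Total cost: $12
Number of items: 3
Unit price: $12 / 3 = $4

$4


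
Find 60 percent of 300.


Convert percentage to decimal:
60% = 0.6
Multiply:
300 x 0.6 = 180

180


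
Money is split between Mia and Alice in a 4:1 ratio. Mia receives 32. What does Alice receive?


Find the multiplier:
32 / 4 = 8
Apply to Alice's share:
1 x 8 = 8

8


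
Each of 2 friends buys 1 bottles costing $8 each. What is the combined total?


Cost per person:
1 x $8 = $8
Group total:
2 x $8 = $16

$16


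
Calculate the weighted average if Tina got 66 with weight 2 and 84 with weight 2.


Weighted sum:
2 x 66 + 2 x 84 = 300
Total weight:
2 + 2 = 4
Weighted average:
300 / 4 = 75

75


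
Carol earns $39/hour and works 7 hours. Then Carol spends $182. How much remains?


Calculate earnings:
7 x $39 = $273
Subtract spending:
$273 - $182 = $91

$91


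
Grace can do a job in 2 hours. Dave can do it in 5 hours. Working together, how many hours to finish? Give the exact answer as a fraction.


Grace's rate: 1/2 of the job per hour
Dave's rate: 1/5 of the job per hour
Combined rate: 1/2 + 1/5 = 7/10 per hour
Time = 1 / (7/10) = 10/7 hours (≈ 1.43 hours)

10/7 hours


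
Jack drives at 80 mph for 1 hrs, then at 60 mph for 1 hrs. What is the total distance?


Leg 1 distance:
80 x 1 = 80 miles
Leg 2 distance:
60 x 1 = 60 miles
Total distance:
80 + 60 = 140 miles

140 miles


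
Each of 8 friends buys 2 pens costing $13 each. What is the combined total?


Cost per person:
2 x $13 = $26
Group total:
8 x $26 = $208

$208


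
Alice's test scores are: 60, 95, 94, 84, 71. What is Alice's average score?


Add the scores:
60 + 95 + 94 + 84 + 71 = 404
Divide by the number of tests:
404 / 5 = 80.8

80.8


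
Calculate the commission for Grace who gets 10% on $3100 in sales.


Convert rate to decimal:
10% = 0.1
Multiply by sales:
$3100 x 0.1 = $310

$310


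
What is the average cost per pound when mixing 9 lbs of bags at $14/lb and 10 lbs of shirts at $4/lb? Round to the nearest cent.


Cost of bags:
9 x $14 = $126
Cost of shirts:
10 x $4 = $40
Total cost: $126 + $40 = $166
Total weight: 19 lbs
Average: $166 / 19 = $8.7368... ≈ $8.74/lb

$8.74/lb


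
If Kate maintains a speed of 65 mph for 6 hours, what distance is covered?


Use the formula: distance = speed x time
Speed = 65 mph, Time = 6 hours
65 x 6 = 390 miles

390 miles


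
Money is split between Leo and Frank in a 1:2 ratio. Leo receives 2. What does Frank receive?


Find the multiplier:
2 / 1 = 2
Apply to Frank's share:
2 x 2 = 4

4


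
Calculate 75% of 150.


Convert percentage to decimal:
75% = 0.75
Multiply:
150 x 0.75 = 112.5

112.5


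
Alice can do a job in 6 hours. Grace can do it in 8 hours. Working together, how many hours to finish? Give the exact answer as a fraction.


Alice's rate: 1/6 of the job per hour
Grace's rate: 1/8 of the job per hour
Combined rate: 1/6 + 1/8 = 7/24 per hour
Time = 1 / (7/24) = 24/7 hours (≈ 3.43 hours)

24/7 hours


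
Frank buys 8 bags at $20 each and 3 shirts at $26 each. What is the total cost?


Cost of bags:
8 x $20 = $160
Cost of shirts:
3 x $26 = $78
Add both:
$160 + $78 = $238

$238


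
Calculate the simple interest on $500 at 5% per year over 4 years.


Use the formula I = P x R x T / 100
P x R x T = 500 x 5 x 4 = 10000
I = 10000 / 100 = $100

$100


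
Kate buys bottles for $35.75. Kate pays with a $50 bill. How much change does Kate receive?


Start with the amount paid:
$50
Subtract the price:
$50 - $35.75 = $14.25

$14.25


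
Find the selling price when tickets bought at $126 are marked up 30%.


Calculate the markup amount:
30% of $126 = $37.80
Add to cost:
$126 + $37.80 = $163.80

$163.80


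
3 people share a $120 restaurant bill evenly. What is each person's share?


Total bill: $120
Number of people: 3
Each pays: $120 / 3 = $40

$40


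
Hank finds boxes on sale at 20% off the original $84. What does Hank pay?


Calculate the discount amount:
20% of $84 = $16.80
Subtract from original:
$84 - $16.80 = $67.20

$67.20


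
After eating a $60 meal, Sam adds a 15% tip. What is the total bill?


Calculate the tip:
15% of $60 = $9
Add tip to meal cost:
$60 + $9 = $69

$69


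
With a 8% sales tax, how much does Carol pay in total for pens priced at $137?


Calculate the tax:
8% of $137 = $10.96
Add tax to price:
$137 + $10.96 = $147.96

$147.96


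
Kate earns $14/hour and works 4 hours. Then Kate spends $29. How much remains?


Calculate earnings:
4 x $14 = $56
Subtract spending:
$56 - $29 = $27

$27


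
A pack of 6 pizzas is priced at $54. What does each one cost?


Total cost: $54
Number of items: 6
Unit price: $54 / 6 = $9

$9


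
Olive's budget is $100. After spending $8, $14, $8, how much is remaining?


Add up expenses:
$8 + $14 + $8 = $30
Subtract from budget:
$100 - $30 = $70

$70


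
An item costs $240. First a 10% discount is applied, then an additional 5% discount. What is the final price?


First discount:
10% of $240 = $24
Price after first discount:
$240 - $24 = $216
Second discount:
5% of $216 = $10.80
Final price:
$216 - $10.80 = $205.20

$205.20


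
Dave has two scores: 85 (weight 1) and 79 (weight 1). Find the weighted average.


Weighted sum:
1 x 85 + 1 x 79 = 164
Total weight:
1 + 1 = 2
Weighted average:
164 / 2 = 82

82


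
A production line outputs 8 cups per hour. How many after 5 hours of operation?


Production rate: 8 cups per hour
Time: 5 hours
Total: 8 x 5 = 40 cups

40 cups


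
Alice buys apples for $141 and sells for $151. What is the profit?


Selling price = $151
Cost price = $141
Profit = selling price - cost price:
Profit = $151 - $141 = $10

$10


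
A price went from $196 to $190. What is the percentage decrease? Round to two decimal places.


Find the absolute change:
|190 - 196| = 6
Divide by original and multiply by 100:
6 / 196 x 100 = 3.0612...% ≈ 3.06%

3.06%


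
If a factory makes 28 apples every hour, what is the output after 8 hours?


Production rate: 28 apples per hour
Time: 8 hours
Total: 28 x 8 = 224 apples

224 apples


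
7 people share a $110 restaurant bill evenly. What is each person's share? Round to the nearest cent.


Total bill: $110
Number of people: 7
Each pays: $110 / 7 = $15.7142... ≈ $15.71

$15.71


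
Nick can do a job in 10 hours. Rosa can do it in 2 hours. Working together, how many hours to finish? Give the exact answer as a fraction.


Nick's rate: 1/10 of the job per hour
Rosa's rate: 1/2 of the job per hour
Combined rate: 1/10 + 1/2 = 3/5 per hour
Time = 1 / (3/5) = 5/3 hours (≈ 1.67 hours)

5/3 hours


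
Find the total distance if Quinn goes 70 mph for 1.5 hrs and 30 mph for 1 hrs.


Leg 1 distance:
70 x 1.5 = 105 miles
Leg 2 distance:
30 x 1 = 30 miles
Total distance:
105 + 30 = 135 miles

135 miles


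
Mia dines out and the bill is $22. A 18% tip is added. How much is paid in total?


Calculate the tip:
18% of $22 = $3.96
Add tip to meal cost:
$22 + $3.96 = $25.96

$25.96


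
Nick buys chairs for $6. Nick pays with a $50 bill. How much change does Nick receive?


Start with the amount paid:
$50
Subtract the price:
$50 - $6 = $44

$44


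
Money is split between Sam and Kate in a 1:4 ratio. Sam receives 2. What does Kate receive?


Find the multiplier:
2 / 1 = 2
Apply to Kate's share:
4 x 2 = 8

8


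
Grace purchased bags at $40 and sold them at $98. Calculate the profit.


Selling price = $98
Cost price = $40
Profit = selling price - cost price:
Profit = $98 - $40 = $58

$58


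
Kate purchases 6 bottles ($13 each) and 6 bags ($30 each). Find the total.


Cost of bottles:
6 x $13 = $78
Cost of bags:
6 x $30 = $180
Add both:
$78 + $180 = $258

$258


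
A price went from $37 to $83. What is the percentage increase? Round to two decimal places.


Find the absolute change:
|83 - 37| = 46
Divide by original and multiply by 100:
46 / 37 x 100 = 124.3243...% ≈ 124.32%

124.32%


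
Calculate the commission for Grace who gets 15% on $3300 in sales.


Convert rate to decimal:
15% = 0.15
Multiply by sales:
$3300 x 0.15 = $495

$495


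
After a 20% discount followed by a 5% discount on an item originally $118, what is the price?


First discount:
20% of $118 = $23.60
Price after first discount:
$118 - $23.60 = $94.40
Second discount:
5% of $94.40 = $4.72
Final price:
$94.40 - $4.72 = $89.68

$89.68


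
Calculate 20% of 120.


Convert percentage to decimal:
20% = 0.2
Multiply:
120 x 0.2 = 24

24


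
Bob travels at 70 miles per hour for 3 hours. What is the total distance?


Use the formula: distance = speed x time
Speed = 70 mph, Time = 3 hours
70 x 3 = 210 miles

210 miles


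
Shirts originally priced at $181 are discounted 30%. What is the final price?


Calculate the discount amount:
30% of $181 = $54.30
Subtract from original:
$181 - $54.30 = $126.70

$126.70


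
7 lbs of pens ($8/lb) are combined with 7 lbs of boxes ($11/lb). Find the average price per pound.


Cost of pens:
7 x $8 = $56
Cost of boxes:
7 x $11 = $77
Total cost: $56 + $77 = $133
Total weight: 14 lbs
Average: $133 / 14 = $9.50/lb

$9.50/lb


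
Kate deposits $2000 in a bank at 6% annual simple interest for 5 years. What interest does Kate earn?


Use the formula I = P x R x T / 100
P x R x T = 2000 x 6 x 5 = 60000
I = 60000 / 100 = $600

$600


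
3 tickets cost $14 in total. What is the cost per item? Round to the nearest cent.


Total cost: $14
Number of items: 3
Unit price: $14 / 3 = $4.6666... ≈ $4.67

$4.67


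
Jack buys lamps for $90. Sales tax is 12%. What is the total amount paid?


Calculate the tax:
12% of $90 = $10.80
Add tax to price:
$90 + $10.80 = $100.80

$100.80


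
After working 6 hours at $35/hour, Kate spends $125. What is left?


Calculate earnings:
6 x $35 = $210
Subtract spending:
$210 - $125 = $85

$85


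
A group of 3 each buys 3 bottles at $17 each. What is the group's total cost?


Cost per person:
3 x $17 = $51
Group total:
3 x $51 = $153

$153


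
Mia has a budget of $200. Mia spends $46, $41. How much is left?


Add up expenses:
$46 + $41 = $87
Subtract from budget:
$200 - $87 = $113

$113


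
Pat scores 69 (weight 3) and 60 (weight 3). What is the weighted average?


Weighted sum:
3 x 69 + 3 x 60 = 387
Total weight:
3 + 3 = 6
Weighted average:
387 / 6 = 64.5

64.5


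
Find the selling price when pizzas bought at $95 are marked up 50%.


Calculate the markup amount:
50% of $95 = $47.50
Add to cost:
$95 + $47.50 = $142.50

$142.50


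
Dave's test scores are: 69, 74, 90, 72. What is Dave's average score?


Add the scores:
69 + 74 + 90 + 72 = 305
Divide by the number of tests:
305 / 4 = 76.25

76.25


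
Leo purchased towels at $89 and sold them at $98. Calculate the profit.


Selling price = $98
Cost price = $89
Profit = selling price - cost price:
Profit = $98 - $89 = $9

$9


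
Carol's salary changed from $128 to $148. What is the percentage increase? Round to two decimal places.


Find the absolute change:
|148 - 128| = 20
Divide by original and multiply by 100:
20 / 128 x 100 = 15.625% ≈ 15.63%

15.63%
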